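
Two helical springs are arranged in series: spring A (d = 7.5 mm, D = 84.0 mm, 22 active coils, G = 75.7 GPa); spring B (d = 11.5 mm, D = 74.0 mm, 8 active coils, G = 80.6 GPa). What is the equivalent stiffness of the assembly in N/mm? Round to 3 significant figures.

k_A = Gd⁴/(8D³N_a) = (75.7×10³)(7.5⁴)/(8·84.0³·22) = 2.2961 N/mm
k_B = Gd⁴/(8D³N_a) = (80.6×10³)(11.5⁴)/(8·74.0³·8) = 54.356 N/mm
Series: 1/k_eq = 1/2.2961 + 1/54.356 = 0.45392; k_eq = 2.203 N/mm

2.20 N/mm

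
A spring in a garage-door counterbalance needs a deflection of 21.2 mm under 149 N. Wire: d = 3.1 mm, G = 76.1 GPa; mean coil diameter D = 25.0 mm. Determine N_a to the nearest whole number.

8

Required rate k = F/δ = 149/21.2 = 7.0283 N/mm
N_a = Gd⁴/(8D³k) = (76.1×10³ × 3.1⁴)/(8 × 25.0³ × 7.0283)
    = 7.02799e+06 / 878538 = 8 → 8 coils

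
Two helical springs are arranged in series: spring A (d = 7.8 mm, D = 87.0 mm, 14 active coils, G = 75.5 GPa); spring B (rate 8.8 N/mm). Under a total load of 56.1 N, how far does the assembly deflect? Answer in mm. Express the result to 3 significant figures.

21.2 mm

k_A = Gd⁴/(8D³N_a) = (75.5×10³)(7.8⁴)/(8·87.0³·14) = 3.7892 N/mm
Series: 1/k_eq = 1/3.7892 + 1/8.8 = 0.37754; k_eq = 2.6487 N/mm
δ = F/k_eq = 56.1/2.6487 = 21.18 mm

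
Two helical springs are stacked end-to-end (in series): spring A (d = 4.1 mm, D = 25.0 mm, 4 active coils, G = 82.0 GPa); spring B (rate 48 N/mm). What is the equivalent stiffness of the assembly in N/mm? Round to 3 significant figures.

23.6 N/mm

k_A = Gd⁴/(8D³N_a) = (82.0×10³)(4.1⁴)/(8·25.0³·4) = 46.342 N/mm
Series: 1/k_eq = 1/46.342 + 1/48 = 0.042412; k_eq = 23.578 N/mm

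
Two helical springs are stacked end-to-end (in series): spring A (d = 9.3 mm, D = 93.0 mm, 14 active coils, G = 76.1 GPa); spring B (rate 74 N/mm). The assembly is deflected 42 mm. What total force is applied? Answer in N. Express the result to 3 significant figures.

k_A = Gd⁴/(8D³N_a) = (76.1×10³)(9.3⁴)/(8·93.0³·14) = 6.319 N/mm
Series: 1/k_eq = 1/6.319 + 1/74 = 0.17177; k_eq = 5.8219 N/mm
F = k_eq·δ = 5.8219·42 = 244.52 N

245 N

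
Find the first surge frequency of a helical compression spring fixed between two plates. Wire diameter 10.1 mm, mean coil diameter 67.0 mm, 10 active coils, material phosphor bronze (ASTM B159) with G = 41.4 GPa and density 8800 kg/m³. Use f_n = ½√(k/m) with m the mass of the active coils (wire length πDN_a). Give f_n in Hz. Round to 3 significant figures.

k = Gd⁴/(8D³N_a) = (41.4×10³)(10.1⁴)/(8·67.0³·10) = 17.905 N/mm = 17905 N/m
Wire length L = πDN_a = π·67.0·10 = 2104.9 mm
m = ρ·(πd²/4)·L = 8800 × 80.118×10⁻⁶ m² × 2.1049 m = 1.484 kg
f_n = ½√(k/m) = 0.5·√(17905/1.484) = 0.5·√(12065) = 54.921 Hz

54.9 Hz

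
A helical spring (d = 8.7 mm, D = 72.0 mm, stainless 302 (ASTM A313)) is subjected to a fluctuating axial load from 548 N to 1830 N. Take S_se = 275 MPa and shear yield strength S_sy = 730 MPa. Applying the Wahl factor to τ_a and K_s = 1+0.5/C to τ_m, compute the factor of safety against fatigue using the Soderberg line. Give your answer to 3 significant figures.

C = D/d = 72.0/8.7 = 8.2759; K_W = (4C−1)/(4C−4)+0.615/C = 1.1774; K_s = 1+0.5/C = 1.0604
F_a = (F_max−F_min)/2 = 641 N; F_m = (F_max+F_min)/2 = 1189 N
τ_a = K_W·8F_aD/(πd³) = 1.1774 × 178.47 = 210.13 MPa
τ_m = K_s·8F_mD/(πd³) = 1.0604 × 331.05 = 351.05 MPa
Soderberg: 1/n_f = τ_a/S_se + τ_m/S_sy = 210.13/275 + 351.05/730 = 0.76412 + 0.48090 = 1.245
n_f = 1/1.245 = 0.8032

0.803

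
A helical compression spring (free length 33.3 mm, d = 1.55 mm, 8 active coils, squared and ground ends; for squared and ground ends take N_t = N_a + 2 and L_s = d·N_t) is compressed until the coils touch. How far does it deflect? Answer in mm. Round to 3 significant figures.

N_t = 10; L_s = 1.55·10 = 15.5 mm
δ_solid = L₀ − L_s = 33.3 − 15.5 = 17.8 mm

17.8 mm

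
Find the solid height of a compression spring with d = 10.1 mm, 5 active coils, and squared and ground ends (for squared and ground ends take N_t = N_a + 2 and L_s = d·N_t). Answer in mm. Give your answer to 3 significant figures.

squared and ground ends: N_t = N_a + 2 = 5 + 2 = 7
L_s = d·N_t = 10.1 × 7 = 70.7 mm

70.7 mm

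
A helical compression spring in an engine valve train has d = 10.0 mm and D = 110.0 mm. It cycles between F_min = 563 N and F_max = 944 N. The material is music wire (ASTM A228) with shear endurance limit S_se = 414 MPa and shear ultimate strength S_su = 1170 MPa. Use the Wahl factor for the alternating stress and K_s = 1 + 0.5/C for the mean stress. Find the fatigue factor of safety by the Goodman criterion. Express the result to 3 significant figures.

C = D/d = 110.0/10.0 = 11.0000; K_W = (4C−1)/(4C−4)+0.615/C = 1.1309; K_s = 1+0.5/C = 1.0455
F_a = (F_max−F_min)/2 = 190.5 N; F_m = (F_max+F_min)/2 = 753.5 N
τ_a = K_W·8F_aD/(πd³) = 1.1309 × 53.361 = 60.347 MPa
τ_m = K_s·8F_mD/(πd³) = 1.0455 × 211.06 = 220.66 MPa
Goodman: 1/n_f = τ_a/S_se + τ_m/S_su = 60.347/414 + 220.66/1170 = 0.14577 + 0.18860 = 0.33436
n_f = 1/0.33436 = 2.991

2.99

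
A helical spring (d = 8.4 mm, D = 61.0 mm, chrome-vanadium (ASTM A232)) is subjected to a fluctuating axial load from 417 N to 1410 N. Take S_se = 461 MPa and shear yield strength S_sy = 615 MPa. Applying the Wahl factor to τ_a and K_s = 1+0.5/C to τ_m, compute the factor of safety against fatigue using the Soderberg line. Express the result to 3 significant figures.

1.32

C = D/d = 61.0/8.4 = 7.2619; K_W = (4C−1)/(4C−4)+0.615/C = 1.2045; K_s = 1+0.5/C = 1.0689
F_a = (F_max−F_min)/2 = 496.5 N; F_m = (F_max+F_min)/2 = 913.5 N
τ_a = K_W·8F_aD/(πd³) = 1.2045 × 130.12 = 156.73 MPa
τ_m = K_s·8F_mD/(πd³) = 1.0689 × 239.41 = 255.89 MPa
Soderberg: 1/n_f = τ_a/S_se + τ_m/S_sy = 156.73/461 + 255.89/615 = 0.33997 + 0.41609 = 0.75606
n_f = 1/0.75606 = 1.323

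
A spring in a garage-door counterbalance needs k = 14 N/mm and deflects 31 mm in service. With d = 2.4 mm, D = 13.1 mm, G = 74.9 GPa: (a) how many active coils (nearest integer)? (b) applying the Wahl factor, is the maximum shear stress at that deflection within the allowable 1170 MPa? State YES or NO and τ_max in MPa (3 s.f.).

(a) 10 coils; (b) NO, τ_max = 1320 MPa

N_a = Gd⁴/(8D³k) = (74.9×10³)(2.4⁴)/(8·13.1³·14) = 9.869 → N_a = 10
Actual rate k = Gd⁴/(8D³·10) = 13.817 N/mm
Working load F = kδ = 13.817·31 = 428.34 N
C = 13.1/2.4 = 5.4583; K_W = (4C−1)/(4C−4)+0.615/C = 1.2809
τ_max = K_W·8FD/(πd³) = 1.2809·1033.6 = 1324 MPa
τ_max > 1170 MPa → exceeds allowable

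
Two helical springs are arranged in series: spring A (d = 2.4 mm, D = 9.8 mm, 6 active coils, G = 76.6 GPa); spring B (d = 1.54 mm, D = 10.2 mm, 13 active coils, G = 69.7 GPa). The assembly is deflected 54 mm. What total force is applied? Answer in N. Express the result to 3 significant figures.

k_A = Gd⁴/(8D³N_a) = (76.6×10³)(2.4⁴)/(8·9.8³·6) = 56.254 N/mm
k_B = Gd⁴/(8D³N_a) = (69.7×10³)(1.54⁴)/(8·10.2³·13) = 3.5521 N/mm
Series: 1/k_eq = 1/56.254 + 1/3.5521 = 0.2993; k_eq = 3.3411 N/mm
F = k_eq·δ = 3.3411·54 = 180.42 N

180 N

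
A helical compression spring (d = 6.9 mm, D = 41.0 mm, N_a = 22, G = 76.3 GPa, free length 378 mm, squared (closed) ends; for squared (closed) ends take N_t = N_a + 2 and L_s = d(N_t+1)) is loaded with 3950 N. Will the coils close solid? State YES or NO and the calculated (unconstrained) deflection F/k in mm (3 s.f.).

k = Gd⁴/(8D³N_a) = (76.3×10³)(6.9⁴)/(8·41.0³·22) = 14.258 N/mm
N_t = 24; L_s = 6.9·25 = 172.5 mm; δ_solid = L₀ − L_s = 378 − 172.5 = 205.5 mm
δ = F/k = 3950/14.258 = 277.04 mm
δ ≥ δ_solid → spring goes solid

YES, δ = 277 mm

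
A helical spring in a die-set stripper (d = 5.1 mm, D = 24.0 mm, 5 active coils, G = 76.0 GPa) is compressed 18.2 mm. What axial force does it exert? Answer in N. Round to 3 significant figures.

1690 N

k = Gd⁴/(8D³N_a) = (76.0×10³)(5.1⁴)/(8·24.0³·5) = 92.982 N/mm
F = k·δ = 92.982 × 18.2 = 1692.3 N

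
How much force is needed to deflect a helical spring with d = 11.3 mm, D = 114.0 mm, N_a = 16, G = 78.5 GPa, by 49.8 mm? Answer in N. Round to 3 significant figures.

k = Gd⁴/(8D³N_a) = (78.5×10³)(11.3⁴)/(8·114.0³·16) = 6.7493 N/mm
F = k·δ = 6.7493 × 49.8 = 336.12 N

336 N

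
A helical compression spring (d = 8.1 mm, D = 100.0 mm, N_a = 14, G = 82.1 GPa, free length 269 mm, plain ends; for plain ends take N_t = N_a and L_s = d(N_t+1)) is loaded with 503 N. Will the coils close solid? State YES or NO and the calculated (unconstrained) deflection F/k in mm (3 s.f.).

YES, δ = 159 mm

k = Gd⁴/(8D³N_a) = (82.1×10³)(8.1⁴)/(8·100.0³·14) = 3.1555 N/mm
N_t = 14; L_s = 8.1·15 = 121.5 mm; δ_solid = L₀ − L_s = 269 − 121.5 = 147.5 mm
δ = F/k = 503/3.1555 = 159.41 mm
δ ≥ δ_solid → spring goes solid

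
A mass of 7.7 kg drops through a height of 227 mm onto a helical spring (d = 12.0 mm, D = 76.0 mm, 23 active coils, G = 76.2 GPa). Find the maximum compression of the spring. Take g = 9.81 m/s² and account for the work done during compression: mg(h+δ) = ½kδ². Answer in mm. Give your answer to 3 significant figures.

45.9 mm

k = Gd⁴/(8D³N_a) = (76.2×10³)(12.0⁴)/(8·76.0³·23) = 19.562 N/mm
W = mg = 7.7 × 9.81 = 75.537 N
½kδ² − Wδ − Wh = 0 → δ = (W + √(W² + 2kWh))/k
δ = (75.537 + √(5705.8 + 670868))/19.562 = (75.537 + 822.54)/19.562 = 45.908 mm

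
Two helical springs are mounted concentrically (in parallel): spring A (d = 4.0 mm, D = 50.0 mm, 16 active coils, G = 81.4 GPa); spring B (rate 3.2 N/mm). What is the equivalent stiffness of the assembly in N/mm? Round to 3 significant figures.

k_A = Gd⁴/(8D³N_a) = (81.4×10³)(4.0⁴)/(8·50.0³·16) = 1.3024 N/mm
Parallel: k_eq = 1.3024 + 3.2 = 4.5024 N/mm

4.50 N/mm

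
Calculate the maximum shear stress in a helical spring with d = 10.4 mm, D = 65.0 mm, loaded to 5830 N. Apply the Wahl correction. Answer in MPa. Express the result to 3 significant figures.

Spring index C = D/d = 65.0/10.4 = 6.2500
K_W = (4C−1)/(4C−4) + 0.615/C = 24.000/21.000 + 0.0984 = 1.2413
τ₀ = 8FD/(πd³) = 8·5830·65.0/(π·10.4³) = 3.0316e+06/3533.9 = 857.87 MPa
τ_max = K·τ₀ = 1.2413 × 857.87 = 1064.8 MPa

1060 MPa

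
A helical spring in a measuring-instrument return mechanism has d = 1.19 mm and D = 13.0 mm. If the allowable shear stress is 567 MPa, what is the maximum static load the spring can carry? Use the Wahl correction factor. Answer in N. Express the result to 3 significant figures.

C = D/d = 13.0/1.19 = 10.9244
K_W = (4C−1)/(4C−4) + 0.615/C = 42.697/39.697 + 0.0563 = 1.1319
τ_max = K·8FD/(πd³) → F_max = τ_allow·πd³/(8DK)
F_max = 567·π·1.19³/(8·13.0·1.1319) = 3001.7/117.71 = 25.5 N

25.5 N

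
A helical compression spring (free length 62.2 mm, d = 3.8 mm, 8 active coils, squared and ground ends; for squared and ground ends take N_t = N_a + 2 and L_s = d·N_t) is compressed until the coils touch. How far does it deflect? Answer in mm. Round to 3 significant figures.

N_t = 10; L_s = 3.8·10 = 38 mm
δ_solid = L₀ − L_s = 62.2 − 38 = 24.2 mm

24.2 mm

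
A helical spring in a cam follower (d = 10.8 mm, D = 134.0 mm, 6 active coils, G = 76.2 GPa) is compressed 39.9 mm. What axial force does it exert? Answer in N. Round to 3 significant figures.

358 N

k = Gd⁴/(8D³N_a) = (76.2×10³)(10.8⁴)/(8·134.0³·6) = 8.9762 N/mm
F = k·δ = 8.9762 × 39.9 = 358.15 N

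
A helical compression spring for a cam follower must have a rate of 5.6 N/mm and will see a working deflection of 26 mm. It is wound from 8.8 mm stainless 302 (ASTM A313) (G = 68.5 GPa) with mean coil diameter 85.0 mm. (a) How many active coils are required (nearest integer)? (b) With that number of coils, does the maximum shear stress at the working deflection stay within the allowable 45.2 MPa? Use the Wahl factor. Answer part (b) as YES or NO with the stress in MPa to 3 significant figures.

N_a = Gd⁴/(8D³k) = (68.5×10³)(8.8⁴)/(8·85.0³·5.6) = 14.93 → N_a = 15
Actual rate k = Gd⁴/(8D³·15) = 5.5742 N/mm
Working load F = kδ = 5.5742·26 = 144.93 N
C = 85.0/8.8 = 9.6591; K_W = (4C−1)/(4C−4)+0.615/C = 1.1503
τ_max = K_W·8FD/(πd³) = 1.1503·46.033 = 52.951 MPa
τ_max > 45.2 MPa → exceeds allowable

(a) 15 coils; (b) NO, τ_max = 53.0 MPa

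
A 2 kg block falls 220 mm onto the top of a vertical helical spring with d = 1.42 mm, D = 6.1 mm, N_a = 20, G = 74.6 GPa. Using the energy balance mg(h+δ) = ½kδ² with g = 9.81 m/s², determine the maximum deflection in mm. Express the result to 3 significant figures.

34.6 mm

k = Gd⁴/(8D³N_a) = (74.6×10³)(1.42⁴)/(8·6.1³·20) = 8.3519 N/mm
W = mg = 2 × 9.81 = 19.62 N
½kδ² − Wδ − Wh = 0 → δ = (W + √(W² + 2kWh))/k
δ = (19.62 + √(384.94 + 72099.9))/8.3519 = (19.62 + 269.23)/8.3519 = 34.585 mm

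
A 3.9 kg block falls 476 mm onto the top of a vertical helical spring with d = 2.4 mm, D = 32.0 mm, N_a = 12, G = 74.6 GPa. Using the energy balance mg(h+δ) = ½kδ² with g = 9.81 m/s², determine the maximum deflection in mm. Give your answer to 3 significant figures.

269 mm

k = Gd⁴/(8D³N_a) = (74.6×10³)(2.4⁴)/(8·32.0³·12) = 0.7868 N/mm
W = mg = 3.9 × 9.81 = 38.259 N
½kδ² − Wδ − Wh = 0 → δ = (W + √(W² + 2kWh))/k
δ = (38.259 + √(1463.8 + 28657.2))/0.7868 = (38.259 + 173.55)/0.7868 = 269.21 mm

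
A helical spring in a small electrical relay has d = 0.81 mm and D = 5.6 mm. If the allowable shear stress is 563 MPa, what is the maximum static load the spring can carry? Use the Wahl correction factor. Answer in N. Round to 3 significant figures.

C = D/d = 5.6/0.81 = 6.9136
K_W = (4C−1)/(4C−4) + 0.615/C = 26.654/23.654 + 0.0890 = 1.2158
τ_max = K·8FD/(πd³) → F_max = τ_allow·πd³/(8DK)
F_max = 563·π·0.81³/(8·5.6·1.2158) = 939.97/54.467 = 17.258 N

17.3 N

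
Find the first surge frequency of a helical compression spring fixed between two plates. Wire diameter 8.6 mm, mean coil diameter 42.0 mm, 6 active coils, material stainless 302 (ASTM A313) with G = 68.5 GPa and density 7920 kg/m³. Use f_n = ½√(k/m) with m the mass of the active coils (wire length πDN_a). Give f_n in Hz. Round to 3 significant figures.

k = Gd⁴/(8D³N_a) = (68.5×10³)(8.6⁴)/(8·42.0³·6) = 105.36 N/mm = 1.0536e+05 N/m
Wire length L = πDN_a = π·42.0·6 = 791.68 mm
m = ρ·(πd²/4)·L = 7920 × 58.088×10⁻⁶ m² × 0.79168 m = 0.36422 kg
f_n = ½√(k/m) = 0.5·√(1.0536e+05/0.36422) = 0.5·√(2.8929e+05) = 268.93 Hz

269 Hz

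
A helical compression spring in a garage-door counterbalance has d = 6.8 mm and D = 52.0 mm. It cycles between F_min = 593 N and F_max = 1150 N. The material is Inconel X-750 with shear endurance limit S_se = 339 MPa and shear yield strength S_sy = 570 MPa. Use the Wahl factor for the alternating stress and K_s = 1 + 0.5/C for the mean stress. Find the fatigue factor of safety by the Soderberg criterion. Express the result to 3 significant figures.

0.910

C = D/d = 52.0/6.8 = 7.6471; K_W = (4C−1)/(4C−4)+0.615/C = 1.1933; K_s = 1+0.5/C = 1.0654
F_a = (F_max−F_min)/2 = 278.5 N; F_m = (F_max+F_min)/2 = 871.5 N
τ_a = K_W·8F_aD/(πd³) = 1.1933 × 117.28 = 139.95 MPa
τ_m = K_s·8F_mD/(πd³) = 1.0654 × 367.02 = 391.01 MPa
Soderberg: 1/n_f = τ_a/S_se + τ_m/S_sy = 139.95/339 + 391.01/570 = 0.41283 + 0.68599 = 1.0988
n_f = 1/1.0988 = 0.9101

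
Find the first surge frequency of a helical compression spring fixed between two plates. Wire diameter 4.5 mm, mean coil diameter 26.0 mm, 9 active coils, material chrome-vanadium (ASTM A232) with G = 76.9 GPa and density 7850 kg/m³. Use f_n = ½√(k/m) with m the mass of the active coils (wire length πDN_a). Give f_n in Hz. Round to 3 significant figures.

261 Hz

k = Gd⁴/(8D³N_a) = (76.9×10³)(4.5⁴)/(8·26.0³·9) = 24.919 N/mm = 24919 N/m
Wire length L = πDN_a = π·26.0·9 = 735.13 mm
m = ρ·(πd²/4)·L = 7850 × 15.904×10⁻⁶ m² × 0.73513 m = 0.09178 kg
f_n = ½√(k/m) = 0.5·√(24919/0.09178) = 0.5·√(2.715e+05) = 260.53 Hz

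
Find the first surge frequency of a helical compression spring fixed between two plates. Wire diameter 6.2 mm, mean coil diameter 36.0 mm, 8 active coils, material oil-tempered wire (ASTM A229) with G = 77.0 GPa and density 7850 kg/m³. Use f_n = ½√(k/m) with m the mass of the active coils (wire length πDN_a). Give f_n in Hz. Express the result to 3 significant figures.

k = Gd⁴/(8D³N_a) = (77.0×10³)(6.2⁴)/(8·36.0³·8) = 38.104 N/mm = 38104 N/m
Wire length L = πDN_a = π·36.0·8 = 904.78 mm
m = ρ·(πd²/4)·L = 7850 × 30.191×10⁻⁶ m² × 0.90478 m = 0.21443 kg
f_n = ½√(k/m) = 0.5·√(38104/0.21443) = 0.5·√(1.777e+05) = 210.77 Hz

211 Hz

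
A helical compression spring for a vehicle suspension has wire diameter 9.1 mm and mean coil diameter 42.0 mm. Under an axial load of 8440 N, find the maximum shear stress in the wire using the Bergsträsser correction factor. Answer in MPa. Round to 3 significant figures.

Spring index C = D/d = 42.0/9.1 = 4.6154
K_B = (4C+2)/(4C−3) = 20.462/15.462 = 1.3234
τ₀ = 8FD/(πd³) = 8·8440·42.0/(π·9.1³) = 2.83584e+06/2367.4 = 1197.9 MPa
τ_max = K·τ₀ = 1.3234 × 1197.9 = 1585.2 MPa

1590 MPa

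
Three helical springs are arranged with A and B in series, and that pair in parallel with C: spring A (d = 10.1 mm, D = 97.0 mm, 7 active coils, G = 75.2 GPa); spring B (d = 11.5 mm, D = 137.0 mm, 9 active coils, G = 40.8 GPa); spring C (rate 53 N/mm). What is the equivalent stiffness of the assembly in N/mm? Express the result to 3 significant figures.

56.1 N/mm

k_A = Gd⁴/(8D³N_a) = (75.2×10³)(10.1⁴)/(8·97.0³·7) = 15.311 N/mm
k_B = Gd⁴/(8D³N_a) = (40.8×10³)(11.5⁴)/(8·137.0³·9) = 3.8544 N/mm
Springs A,B series: k_AB = 1/(1/15.311+1/3.8544) = 3.0792 N/mm; parallel with C: k_eq = 3.0792+53 = 56.079 N/mm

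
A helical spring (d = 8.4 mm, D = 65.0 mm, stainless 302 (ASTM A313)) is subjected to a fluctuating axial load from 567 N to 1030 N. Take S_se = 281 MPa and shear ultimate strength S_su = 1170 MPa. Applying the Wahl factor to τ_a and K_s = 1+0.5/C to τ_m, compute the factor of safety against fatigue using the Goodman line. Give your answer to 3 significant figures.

C = D/d = 65.0/8.4 = 7.7381; K_W = (4C−1)/(4C−4)+0.615/C = 1.1908; K_s = 1+0.5/C = 1.0646
F_a = (F_max−F_min)/2 = 231.5 N; F_m = (F_max+F_min)/2 = 798.5 N
τ_a = K_W·8F_aD/(πd³) = 1.1908 × 64.65 = 76.984 MPa
τ_m = K_s·8F_mD/(πd³) = 1.0646 × 222.99 = 237.4 MPa
Goodman: 1/n_f = τ_a/S_se + τ_m/S_su = 76.984/281 + 237.4/1170 = 0.27396 + 0.20291 = 0.47687
n_f = 1/0.47687 = 2.097

2.10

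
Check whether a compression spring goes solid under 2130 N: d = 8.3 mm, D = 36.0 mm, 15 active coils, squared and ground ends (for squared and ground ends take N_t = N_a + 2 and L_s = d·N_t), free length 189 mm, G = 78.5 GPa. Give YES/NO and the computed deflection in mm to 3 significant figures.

NO, δ = 32.0 mm

k = Gd⁴/(8D³N_a) = (78.5×10³)(8.3⁴)/(8·36.0³·15) = 66.542 N/mm
N_t = 17; L_s = 8.3·17 = 141.1 mm; δ_solid = L₀ − L_s = 189 − 141.1 = 47.9 mm
δ = F/k = 2130/66.542 = 32.01 mm
δ < δ_solid → spring does not go solid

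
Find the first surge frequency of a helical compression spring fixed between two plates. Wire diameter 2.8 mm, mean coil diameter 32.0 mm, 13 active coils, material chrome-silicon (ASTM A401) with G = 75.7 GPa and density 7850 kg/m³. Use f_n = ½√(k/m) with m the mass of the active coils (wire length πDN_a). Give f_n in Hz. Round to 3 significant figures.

k = Gd⁴/(8D³N_a) = (75.7×10³)(2.8⁴)/(8·32.0³·13) = 1.3654 N/mm = 1365.4 N/m
Wire length L = πDN_a = π·32.0·13 = 1306.9 mm
m = ρ·(πd²/4)·L = 7850 × 6.1575×10⁻⁶ m² × 1.3069 m = 0.063171 kg
f_n = ½√(k/m) = 0.5·√(1365.4/0.063171) = 0.5·√(21614) = 73.508 Hz

73.5 Hz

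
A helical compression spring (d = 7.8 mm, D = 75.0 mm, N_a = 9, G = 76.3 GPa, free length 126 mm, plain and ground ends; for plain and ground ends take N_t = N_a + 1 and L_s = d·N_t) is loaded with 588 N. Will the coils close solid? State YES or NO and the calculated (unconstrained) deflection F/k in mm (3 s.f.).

k = Gd⁴/(8D³N_a) = (76.3×10³)(7.8⁴)/(8·75.0³·9) = 9.2979 N/mm
N_t = 10; L_s = 7.8·10 = 78 mm; δ_solid = L₀ − L_s = 126 − 78 = 48 mm
δ = F/k = 588/9.2979 = 63.24 mm
δ ≥ δ_solid → spring goes solid

YES, δ = 63.2 mm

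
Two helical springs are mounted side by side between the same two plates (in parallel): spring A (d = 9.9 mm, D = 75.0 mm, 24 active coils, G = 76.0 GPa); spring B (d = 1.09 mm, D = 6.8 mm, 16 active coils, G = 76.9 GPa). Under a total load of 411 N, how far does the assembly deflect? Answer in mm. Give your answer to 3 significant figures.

35.1 mm

k_A = Gd⁴/(8D³N_a) = (76.0×10³)(9.9⁴)/(8·75.0³·24) = 9.013 N/mm
k_B = Gd⁴/(8D³N_a) = (76.9×10³)(1.09⁴)/(8·6.8³·16) = 2.6971 N/mm
Parallel: k_eq = 9.013 + 2.6971 = 11.71 N/mm
δ = F/k_eq = 411/11.71 = 35.098 mm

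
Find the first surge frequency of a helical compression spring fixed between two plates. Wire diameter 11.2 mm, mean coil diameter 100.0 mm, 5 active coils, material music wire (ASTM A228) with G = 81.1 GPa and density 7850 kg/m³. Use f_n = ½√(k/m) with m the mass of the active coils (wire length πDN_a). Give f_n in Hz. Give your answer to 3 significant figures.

81.0 Hz

k = Gd⁴/(8D³N_a) = (81.1×10³)(11.2⁴)/(8·100.0³·5) = 31.903 N/mm = 31903 N/m
Wire length L = πDN_a = π·100.0·5 = 1570.8 mm
m = ρ·(πd²/4)·L = 7850 × 98.52×10⁻⁶ m² × 1.5708 m = 1.2148 kg
f_n = ½√(k/m) = 0.5·√(31903/1.2148) = 0.5·√(26261) = 81.027 Hz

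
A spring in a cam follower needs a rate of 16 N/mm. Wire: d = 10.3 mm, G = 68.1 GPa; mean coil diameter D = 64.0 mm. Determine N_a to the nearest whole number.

N_a = Gd⁴/(8D³k) = (68.1×10³ × 10.3⁴)/(8 × 64.0³ × 16)
    = 7.66471e+08 / 3.35544e+07 = 22.84 → 23 coils

23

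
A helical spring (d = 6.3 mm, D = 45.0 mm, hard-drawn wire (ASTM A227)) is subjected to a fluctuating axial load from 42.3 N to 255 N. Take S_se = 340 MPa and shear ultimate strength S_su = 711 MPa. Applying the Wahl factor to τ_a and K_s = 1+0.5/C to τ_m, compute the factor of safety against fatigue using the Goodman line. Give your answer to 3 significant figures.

C = D/d = 45.0/6.3 = 7.1429; K_W = (4C−1)/(4C−4)+0.615/C = 1.2082; K_s = 1+0.5/C = 1.0700
F_a = (F_max−F_min)/2 = 106.35 N; F_m = (F_max+F_min)/2 = 148.65 N
τ_a = K_W·8F_aD/(πd³) = 1.2082 × 48.738 = 58.885 MPa
τ_m = K_s·8F_mD/(πd³) = 1.0700 × 68.123 = 72.892 MPa
Goodman: 1/n_f = τ_a/S_se + τ_m/S_su = 58.885/340 + 72.892/711 = 0.17319 + 0.10252 = 0.27571
n_f = 1/0.27571 = 3.627

3.63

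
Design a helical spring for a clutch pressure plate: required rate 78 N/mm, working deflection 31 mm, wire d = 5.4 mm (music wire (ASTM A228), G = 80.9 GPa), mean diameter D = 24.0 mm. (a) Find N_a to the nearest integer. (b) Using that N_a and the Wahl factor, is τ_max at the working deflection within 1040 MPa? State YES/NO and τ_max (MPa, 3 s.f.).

(a) 8 coils; (b) NO, τ_max = 1270 MPa

N_a = Gd⁴/(8D³k) = (80.9×10³)(5.4⁴)/(8·24.0³·78) = 7.975 → N_a = 8
Actual rate k = Gd⁴/(8D³·8) = 77.752 N/mm
Working load F = kδ = 77.752·31 = 2410.3 N
C = 24.0/5.4 = 4.4444; K_W = (4C−1)/(4C−4)+0.615/C = 1.3561
τ_max = K_W·8FD/(πd³) = 1.3561·935.5 = 1268.6 MPa
τ_max > 1040 MPa → exceeds allowable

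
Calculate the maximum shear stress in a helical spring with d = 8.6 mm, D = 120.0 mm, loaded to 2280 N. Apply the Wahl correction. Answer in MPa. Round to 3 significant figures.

1210 MPa

Spring index C = D/d = 120.0/8.6 = 13.9535
K_W = (4C−1)/(4C−4) + 0.615/C = 54.814/51.814 + 0.0441 = 1.1020
τ₀ = 8FD/(πd³) = 8·2280·120.0/(π·8.6³) = 2.1888e+06/1998.2 = 1095.4 MPa
τ_max = K·τ₀ = 1.1020 × 1095.4 = 1207.1 MPa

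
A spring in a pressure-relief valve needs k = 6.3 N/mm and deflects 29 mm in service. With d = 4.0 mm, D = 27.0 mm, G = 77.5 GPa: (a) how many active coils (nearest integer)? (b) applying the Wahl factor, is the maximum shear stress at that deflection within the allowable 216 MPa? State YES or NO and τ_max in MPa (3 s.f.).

N_a = Gd⁴/(8D³k) = (77.5×10³)(4.0⁴)/(8·27.0³·6.3) = 20 → N_a = 20
Actual rate k = Gd⁴/(8D³·20) = 6.2999 N/mm
Working load F = kδ = 6.2999·29 = 182.7 N
C = 27.0/4.0 = 6.7500; K_W = (4C−1)/(4C−4)+0.615/C = 1.2215
τ_max = K_W·8FD/(πd³) = 1.2215·196.27 = 239.75 MPa
τ_max > 216 MPa → exceeds allowable

(a) 20 coils; (b) NO, τ_max = 240 MPa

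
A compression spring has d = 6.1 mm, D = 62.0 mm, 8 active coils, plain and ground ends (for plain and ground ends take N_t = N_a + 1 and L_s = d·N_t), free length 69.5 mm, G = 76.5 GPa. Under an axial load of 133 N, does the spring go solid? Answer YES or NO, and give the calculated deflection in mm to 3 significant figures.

YES, δ = 19.2 mm

k = Gd⁴/(8D³N_a) = (76.5×10³)(6.1⁴)/(8·62.0³·8) = 6.9443 N/mm
N_t = 9; L_s = 6.1·9 = 54.9 mm; δ_solid = L₀ − L_s = 69.5 − 54.9 = 14.6 mm
δ = F/k = 133/6.9443 = 19.153 mm
δ ≥ δ_solid → spring goes solid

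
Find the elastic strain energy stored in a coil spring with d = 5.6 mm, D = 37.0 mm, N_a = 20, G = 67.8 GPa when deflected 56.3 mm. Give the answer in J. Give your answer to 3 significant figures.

k = Gd⁴/(8D³N_a) = (67.8×10³)(5.6⁴)/(8·37.0³·20) = 8.2273 N/mm
U = ½kδ² = 0.5 × 8.2273 × 56.3² = 13039 N·mm = 13.039 J

13.0 J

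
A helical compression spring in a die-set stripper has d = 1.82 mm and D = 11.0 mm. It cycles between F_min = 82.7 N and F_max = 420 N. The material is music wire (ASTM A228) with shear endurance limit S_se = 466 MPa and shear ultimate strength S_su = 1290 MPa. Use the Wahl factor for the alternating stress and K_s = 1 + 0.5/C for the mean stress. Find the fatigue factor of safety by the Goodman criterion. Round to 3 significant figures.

C = D/d = 11.0/1.82 = 6.0440; K_W = (4C−1)/(4C−4)+0.615/C = 1.2504; K_s = 1+0.5/C = 1.0827
F_a = (F_max−F_min)/2 = 168.65 N; F_m = (F_max+F_min)/2 = 251.35 N
τ_a = K_W·8F_aD/(πd³) = 1.2504 × 783.62 = 979.87 MPa
τ_m = K_s·8F_mD/(πd³) = 1.0827 × 1167.9 = 1264.5 MPa
Goodman: 1/n_f = τ_a/S_se + τ_m/S_su = 979.87/466 + 1264.5/1290 = 2.10273 + 0.98023 = 3.083
n_f = 1/3.083 = 0.3244

0.324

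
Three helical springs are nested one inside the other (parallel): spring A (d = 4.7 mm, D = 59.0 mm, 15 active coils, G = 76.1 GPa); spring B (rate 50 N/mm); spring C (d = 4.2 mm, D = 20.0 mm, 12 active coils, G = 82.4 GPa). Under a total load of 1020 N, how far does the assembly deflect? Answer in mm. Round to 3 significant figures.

12.0 mm

k_A = Gd⁴/(8D³N_a) = (76.1×10³)(4.7⁴)/(8·59.0³·15) = 1.5067 N/mm
k_C = Gd⁴/(8D³N_a) = (82.4×10³)(4.2⁴)/(8·20.0³·12) = 33.386 N/mm
Parallel: k_eq = 1.5067 + 50 + 33.386 = 84.893 N/mm
δ = F/k_eq = 1020/84.893 = 12.015 mm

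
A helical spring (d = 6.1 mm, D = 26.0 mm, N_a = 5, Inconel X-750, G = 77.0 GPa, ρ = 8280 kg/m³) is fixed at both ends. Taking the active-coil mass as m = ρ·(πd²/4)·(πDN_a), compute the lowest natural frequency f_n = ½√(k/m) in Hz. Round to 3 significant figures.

619 Hz

k = Gd⁴/(8D³N_a) = (77.0×10³)(6.1⁴)/(8·26.0³·5) = 151.65 N/mm = 1.5165e+05 N/m
Wire length L = πDN_a = π·26.0·5 = 408.41 mm
m = ρ·(πd²/4)·L = 8280 × 29.225×10⁻⁶ m² × 0.40841 m = 0.098826 kg
f_n = ½√(k/m) = 0.5·√(1.5165e+05/0.098826) = 0.5·√(1.5345e+06) = 619.37 Hz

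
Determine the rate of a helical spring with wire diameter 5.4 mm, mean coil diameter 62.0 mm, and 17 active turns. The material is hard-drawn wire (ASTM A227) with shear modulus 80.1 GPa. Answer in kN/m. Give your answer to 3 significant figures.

k = Gd⁴/(8D³N_a) = (80.1×10³ × 5.4⁴) / (8 × 62.0³ × 17)
  = 6.81095e+07 / 3.24126e+07 = 2.1013 N/mm

2.10 kN/m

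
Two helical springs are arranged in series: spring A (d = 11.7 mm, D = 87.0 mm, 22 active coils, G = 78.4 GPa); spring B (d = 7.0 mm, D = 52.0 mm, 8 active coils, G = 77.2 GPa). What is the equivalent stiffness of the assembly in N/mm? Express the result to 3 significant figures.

7.85 N/mm

k_A = Gd⁴/(8D³N_a) = (78.4×10³)(11.7⁴)/(8·87.0³·22) = 12.676 N/mm
k_B = Gd⁴/(8D³N_a) = (77.2×10³)(7.0⁴)/(8·52.0³·8) = 20.598 N/mm
Series: 1/k_eq = 1/12.676 + 1/20.598 = 0.12744; k_eq = 7.847 N/mm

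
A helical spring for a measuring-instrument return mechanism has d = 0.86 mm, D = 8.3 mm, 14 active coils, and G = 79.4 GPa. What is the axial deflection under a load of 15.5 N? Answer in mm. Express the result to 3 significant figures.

k = Gd⁴/(8D³N_a) = (79.4×10³)(0.86⁴)/(8·8.3³·14) = 0.67821 N/mm
δ = F/k = 15.5 / 0.67821 = 22.854 mm

22.9 mm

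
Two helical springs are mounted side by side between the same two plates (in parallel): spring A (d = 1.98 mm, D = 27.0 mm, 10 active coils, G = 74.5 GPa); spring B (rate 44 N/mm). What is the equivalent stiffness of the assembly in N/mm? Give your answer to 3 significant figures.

44.7 N/mm

k_A = Gd⁴/(8D³N_a) = (74.5×10³)(1.98⁴)/(8·27.0³·10) = 0.72717 N/mm
Parallel: k_eq = 0.72717 + 44 = 44.727 N/mm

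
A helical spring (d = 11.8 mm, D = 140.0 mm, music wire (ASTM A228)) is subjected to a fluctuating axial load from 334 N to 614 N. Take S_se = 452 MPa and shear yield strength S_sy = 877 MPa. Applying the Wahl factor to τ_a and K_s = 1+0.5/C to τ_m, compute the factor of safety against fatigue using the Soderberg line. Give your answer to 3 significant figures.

5.06

C = D/d = 140.0/11.8 = 11.8644; K_W = (4C−1)/(4C−4)+0.615/C = 1.1209; K_s = 1+0.5/C = 1.0421
F_a = (F_max−F_min)/2 = 140 N; F_m = (F_max+F_min)/2 = 474 N
τ_a = K_W·8F_aD/(πd³) = 1.1209 × 30.377 = 34.049 MPa
τ_m = K_s·8F_mD/(πd³) = 1.0421 × 102.85 = 107.18 MPa
Soderberg: 1/n_f = τ_a/S_se + τ_m/S_sy = 34.049/452 + 107.18/877 = 0.07533 + 0.12222 = 0.19755
n_f = 1/0.19755 = 5.062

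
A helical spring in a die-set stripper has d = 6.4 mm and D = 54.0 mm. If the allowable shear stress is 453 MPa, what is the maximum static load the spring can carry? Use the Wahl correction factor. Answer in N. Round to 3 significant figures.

736 N

C = D/d = 54.0/6.4 = 8.4375
K_W = (4C−1)/(4C−4) + 0.615/C = 32.750/29.750 + 0.0729 = 1.1737
τ_max = K·8FD/(πd³) → F_max = τ_allow·πd³/(8DK)
F_max = 453·π·6.4³/(8·54.0·1.1737) = 3.7307e+05/507.05 = 735.76 N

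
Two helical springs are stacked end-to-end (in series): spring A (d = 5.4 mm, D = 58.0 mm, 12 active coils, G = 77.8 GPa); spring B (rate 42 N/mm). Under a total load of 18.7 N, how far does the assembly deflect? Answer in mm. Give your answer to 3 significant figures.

k_A = Gd⁴/(8D³N_a) = (77.8×10³)(5.4⁴)/(8·58.0³·12) = 3.5318 N/mm
Series: 1/k_eq = 1/3.5318 + 1/42 = 0.30695; k_eq = 3.2579 N/mm
δ = F/k_eq = 18.7/3.2579 = 5.7399 mm

5.74 mm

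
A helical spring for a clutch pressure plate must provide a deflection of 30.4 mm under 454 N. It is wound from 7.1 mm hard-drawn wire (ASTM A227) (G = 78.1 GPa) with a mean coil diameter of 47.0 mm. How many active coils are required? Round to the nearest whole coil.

16

Required rate k = F/δ = 454/30.4 = 14.934 N/mm
N_a = Gd⁴/(8D³k) = (78.1×10³ × 7.1⁴)/(8 × 47.0³ × 14.934)
    = 1.98465e+08 / 1.24041e+07 = 16 → 16 coils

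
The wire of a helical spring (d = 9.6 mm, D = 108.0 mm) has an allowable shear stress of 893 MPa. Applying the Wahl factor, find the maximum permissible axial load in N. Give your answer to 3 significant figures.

2550 N

C = D/d = 108.0/9.6 = 11.2500
K_W = (4C−1)/(4C−4) + 0.615/C = 44.000/41.000 + 0.0547 = 1.1278
τ_max = K·8FD/(πd³) → F_max = τ_allow·πd³/(8DK)
F_max = 893·π·9.6³/(8·108.0·1.1278) = 2.4821e+06/974.45 = 2547.2 N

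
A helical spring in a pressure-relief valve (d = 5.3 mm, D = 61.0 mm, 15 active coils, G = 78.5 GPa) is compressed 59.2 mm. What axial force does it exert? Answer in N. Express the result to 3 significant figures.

k = Gd⁴/(8D³N_a) = (78.5×10³)(5.3⁴)/(8·61.0³·15) = 2.2741 N/mm
F = k·δ = 2.2741 × 59.2 = 134.62 N

135 N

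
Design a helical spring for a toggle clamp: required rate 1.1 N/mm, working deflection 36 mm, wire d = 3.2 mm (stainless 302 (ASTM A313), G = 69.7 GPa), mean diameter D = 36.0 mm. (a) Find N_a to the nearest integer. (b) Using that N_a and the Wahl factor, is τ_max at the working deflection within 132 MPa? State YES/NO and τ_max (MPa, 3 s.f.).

N_a = Gd⁴/(8D³k) = (69.7×10³)(3.2⁴)/(8·36.0³·1.1) = 17.8 → N_a = 18
Actual rate k = Gd⁴/(8D³·18) = 1.0878 N/mm
Working load F = kδ = 1.0878·36 = 39.162 N
C = 36.0/3.2 = 11.2500; K_W = (4C−1)/(4C−4)+0.615/C = 1.1278
τ_max = K_W·8FD/(πd³) = 1.1278·109.56 = 123.57 MPa
τ_max ≤ 132 MPa → acceptable

(a) 18 coils; (b) YES, τ_max = 124 MPa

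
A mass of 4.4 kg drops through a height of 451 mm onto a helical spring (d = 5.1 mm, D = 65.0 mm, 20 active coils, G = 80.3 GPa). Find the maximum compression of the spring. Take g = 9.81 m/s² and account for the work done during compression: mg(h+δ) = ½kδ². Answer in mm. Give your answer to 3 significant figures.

216 mm

k = Gd⁴/(8D³N_a) = (80.3×10³)(5.1⁴)/(8·65.0³·20) = 1.2363 N/mm
W = mg = 4.4 × 9.81 = 43.164 N
½kδ² − Wδ − Wh = 0 → δ = (W + √(W² + 2kWh))/k
δ = (43.164 + √(1863.1 + 48135.4))/1.2363 = (43.164 + 223.6)/1.2363 = 215.77 mm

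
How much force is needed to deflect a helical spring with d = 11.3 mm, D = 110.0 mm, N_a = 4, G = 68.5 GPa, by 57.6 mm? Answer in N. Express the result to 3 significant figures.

1510 N

k = Gd⁴/(8D³N_a) = (68.5×10³)(11.3⁴)/(8·110.0³·4) = 26.223 N/mm
F = k·δ = 26.223 × 57.6 = 1510.4 N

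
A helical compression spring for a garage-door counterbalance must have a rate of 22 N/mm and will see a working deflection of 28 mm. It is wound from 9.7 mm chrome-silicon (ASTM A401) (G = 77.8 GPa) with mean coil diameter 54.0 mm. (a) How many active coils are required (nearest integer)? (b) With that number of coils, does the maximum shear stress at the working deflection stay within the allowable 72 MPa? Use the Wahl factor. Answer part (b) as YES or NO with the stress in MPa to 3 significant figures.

(a) 25 coils; (b) NO, τ_max = 118 MPa

N_a = Gd⁴/(8D³k) = (77.8×10³)(9.7⁴)/(8·54.0³·22) = 24.85 → N_a = 25
Actual rate k = Gd⁴/(8D³·25) = 21.87 N/mm
Working load F = kδ = 21.87·28 = 612.37 N
C = 54.0/9.7 = 5.5670; K_W = (4C−1)/(4C−4)+0.615/C = 1.2747
τ_max = K_W·8FD/(πd³) = 1.2747·92.264 = 117.61 MPa
τ_max > 72 MPa → exceeds allowable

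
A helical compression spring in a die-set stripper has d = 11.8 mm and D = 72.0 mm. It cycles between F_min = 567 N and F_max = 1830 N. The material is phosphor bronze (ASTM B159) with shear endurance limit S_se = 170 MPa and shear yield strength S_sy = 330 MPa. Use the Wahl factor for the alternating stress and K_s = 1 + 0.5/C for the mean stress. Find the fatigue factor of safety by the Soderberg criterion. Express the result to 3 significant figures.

1.05

C = D/d = 72.0/11.8 = 6.1017; K_W = (4C−1)/(4C−4)+0.615/C = 1.2478; K_s = 1+0.5/C = 1.0819
F_a = (F_max−F_min)/2 = 631.5 N; F_m = (F_max+F_min)/2 = 1198.5 N
τ_a = K_W·8F_aD/(πd³) = 1.2478 × 70.469 = 87.932 MPa
τ_m = K_s·8F_mD/(πd³) = 1.0819 × 133.74 = 144.7 MPa
Soderberg: 1/n_f = τ_a/S_se + τ_m/S_sy = 87.932/170 + 144.7/330 = 0.51725 + 0.43849 = 0.95573
n_f = 1/0.95573 = 1.046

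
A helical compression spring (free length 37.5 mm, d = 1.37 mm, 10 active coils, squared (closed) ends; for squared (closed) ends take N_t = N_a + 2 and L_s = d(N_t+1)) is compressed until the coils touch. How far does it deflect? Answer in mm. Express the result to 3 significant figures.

N_t = 12; L_s = 1.37·13 = 17.81 mm
δ_solid = L₀ − L_s = 37.5 − 17.81 = 19.69 mm

19.7 mm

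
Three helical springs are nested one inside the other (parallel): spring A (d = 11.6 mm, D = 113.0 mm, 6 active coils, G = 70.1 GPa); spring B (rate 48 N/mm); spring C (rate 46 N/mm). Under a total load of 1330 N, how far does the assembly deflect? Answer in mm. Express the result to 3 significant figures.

11.8 mm

k_A = Gd⁴/(8D³N_a) = (70.1×10³)(11.6⁴)/(8·113.0³·6) = 18.326 N/mm
Parallel: k_eq = 18.326 + 48 + 46 = 112.33 N/mm
δ = F/k_eq = 1330/112.33 = 11.841 mm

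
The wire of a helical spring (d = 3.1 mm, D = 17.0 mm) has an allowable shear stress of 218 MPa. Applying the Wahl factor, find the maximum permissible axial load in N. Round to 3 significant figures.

117 N

C = D/d = 17.0/3.1 = 5.4839
K_W = (4C−1)/(4C−4) + 0.615/C = 20.935/17.935 + 0.1121 = 1.2794
τ_max = K·8FD/(πd³) → F_max = τ_allow·πd³/(8DK)
F_max = 218·π·3.1³/(8·17.0·1.2794) = 20403/174 = 117.26 N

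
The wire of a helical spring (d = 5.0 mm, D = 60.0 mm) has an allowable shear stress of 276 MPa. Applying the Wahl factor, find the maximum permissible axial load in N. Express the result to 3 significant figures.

C = D/d = 60.0/5.0 = 12.0000
K_W = (4C−1)/(4C−4) + 0.615/C = 47.000/44.000 + 0.0512 = 1.1194
τ_max = K·8FD/(πd³) → F_max = τ_allow·πd³/(8DK)
F_max = 276·π·5.0³/(8·60.0·1.1194) = 1.0838e+05/537.33 = 201.71 N

202 N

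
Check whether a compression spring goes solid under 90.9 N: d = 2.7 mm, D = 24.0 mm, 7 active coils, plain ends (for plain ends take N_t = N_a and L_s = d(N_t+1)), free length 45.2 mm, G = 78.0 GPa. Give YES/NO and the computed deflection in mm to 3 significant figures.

k = Gd⁴/(8D³N_a) = (78.0×10³)(2.7⁴)/(8·24.0³·7) = 5.3546 N/mm
N_t = 7; L_s = 2.7·8 = 21.6 mm; δ_solid = L₀ − L_s = 45.2 − 21.6 = 23.6 mm
δ = F/k = 90.9/5.3546 = 16.976 mm
δ < δ_solid → spring does not go solid

NO, δ = 17.0 mm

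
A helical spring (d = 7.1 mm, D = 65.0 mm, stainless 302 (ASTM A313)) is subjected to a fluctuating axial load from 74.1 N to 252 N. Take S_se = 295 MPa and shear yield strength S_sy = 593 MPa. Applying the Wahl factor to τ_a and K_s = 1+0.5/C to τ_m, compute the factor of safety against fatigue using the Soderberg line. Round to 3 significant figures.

C = D/d = 65.0/7.1 = 9.1549; K_W = (4C−1)/(4C−4)+0.615/C = 1.1591; K_s = 1+0.5/C = 1.0546
F_a = (F_max−F_min)/2 = 88.95 N; F_m = (F_max+F_min)/2 = 163.05 N
τ_a = K_W·8F_aD/(πd³) = 1.1591 × 41.136 = 47.683 MPa
τ_m = K_s·8F_mD/(πd³) = 1.0546 × 75.405 = 79.523 MPa
Soderberg: 1/n_f = τ_a/S_se + τ_m/S_sy = 47.683/295 + 79.523/593 = 0.16164 + 0.13410 = 0.29574
n_f = 1/0.29574 = 3.381

3.38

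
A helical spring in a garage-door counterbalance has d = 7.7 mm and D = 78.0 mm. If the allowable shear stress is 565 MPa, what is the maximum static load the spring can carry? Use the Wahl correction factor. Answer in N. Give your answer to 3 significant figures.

1140 N

C = D/d = 78.0/7.7 = 10.1299
K_W = (4C−1)/(4C−4) + 0.615/C = 39.519/36.519 + 0.0607 = 1.1429
τ_max = K·8FD/(πd³) → F_max = τ_allow·πd³/(8DK)
F_max = 565·π·7.7³/(8·78.0·1.1429) = 8.1035e+05/713.14 = 1136.3 N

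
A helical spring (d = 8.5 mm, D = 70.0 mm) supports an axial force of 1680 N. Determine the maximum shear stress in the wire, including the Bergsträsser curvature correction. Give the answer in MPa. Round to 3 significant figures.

569 MPa

Spring index C = D/d = 70.0/8.5 = 8.2353
K_B = (4C+2)/(4C−3) = 34.941/29.941 = 1.1670
τ₀ = 8FD/(πd³) = 8·1680·70.0/(π·8.5³) = 940800/1929.3 = 487.63 MPa
τ_max = K·τ₀ = 1.1670 × 487.63 = 569.06 MPa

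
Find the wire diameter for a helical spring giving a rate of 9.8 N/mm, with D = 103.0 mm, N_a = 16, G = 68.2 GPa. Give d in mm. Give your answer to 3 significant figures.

d = (8D³N_a·k / G)^(1/4) = (8·103.0³·16·9.8 / (68.2×10³))^0.25
  = (20098)^0.25 = 11.9067 mm

11.9 mm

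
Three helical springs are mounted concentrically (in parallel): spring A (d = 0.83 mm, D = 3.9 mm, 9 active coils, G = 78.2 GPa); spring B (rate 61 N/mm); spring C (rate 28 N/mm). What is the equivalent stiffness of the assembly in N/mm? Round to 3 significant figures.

k_A = Gd⁴/(8D³N_a) = (78.2×10³)(0.83⁴)/(8·3.9³·9) = 8.6895 N/mm
Parallel: k_eq = 8.6895 + 61 + 28 = 97.689 N/mm

97.7 N/mm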